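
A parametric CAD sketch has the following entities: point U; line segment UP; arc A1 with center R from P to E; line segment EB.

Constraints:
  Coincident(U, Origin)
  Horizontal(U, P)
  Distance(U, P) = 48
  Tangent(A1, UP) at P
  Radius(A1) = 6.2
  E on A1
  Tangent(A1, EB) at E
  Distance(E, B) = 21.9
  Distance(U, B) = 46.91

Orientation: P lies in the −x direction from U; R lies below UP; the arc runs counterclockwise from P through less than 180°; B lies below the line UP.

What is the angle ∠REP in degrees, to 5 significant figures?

24.701°

Checks: |RE| = 6.200 ✓; ∠(RE, EB) = 90.00° ✓; |EB| = 21.90 ✓; |UB| = 46.91 ✓.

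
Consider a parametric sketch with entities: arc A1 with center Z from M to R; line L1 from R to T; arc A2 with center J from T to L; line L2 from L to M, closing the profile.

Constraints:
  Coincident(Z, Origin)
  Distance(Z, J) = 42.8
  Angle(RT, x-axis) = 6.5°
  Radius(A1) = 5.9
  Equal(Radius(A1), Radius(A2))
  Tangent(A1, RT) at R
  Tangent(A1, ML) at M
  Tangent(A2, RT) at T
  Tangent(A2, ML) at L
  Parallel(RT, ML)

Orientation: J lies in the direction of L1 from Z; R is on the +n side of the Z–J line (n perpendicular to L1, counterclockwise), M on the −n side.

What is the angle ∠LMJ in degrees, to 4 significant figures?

7.849°

The slot axis is L1's direction at 6.5°, so u = (cos 6.5°, sin 6.5°) = (0.9936, 0.1132) and n = (−sin 6.5°, cos 6.5°) = (-0.1132, 0.9936). Z is at the origin and J lies 42.8 along u from Z, so J = 42.8·u = (42.52, 4.845). Tangency of A1 to both parallel lines with radius 5.9 puts R and M at Z ± 5.9·n: R = (-0.6679, 5.862), M = (0.6679, -5.862). Equal radii place T and L the same way about J: T = J + 5.9·n = (41.86, 10.71), L = J − 5.9·n = (43.19, -1.017). Then cos ∠LMJ = ML·MJ / (|ML||MJ|), giving 7.849°.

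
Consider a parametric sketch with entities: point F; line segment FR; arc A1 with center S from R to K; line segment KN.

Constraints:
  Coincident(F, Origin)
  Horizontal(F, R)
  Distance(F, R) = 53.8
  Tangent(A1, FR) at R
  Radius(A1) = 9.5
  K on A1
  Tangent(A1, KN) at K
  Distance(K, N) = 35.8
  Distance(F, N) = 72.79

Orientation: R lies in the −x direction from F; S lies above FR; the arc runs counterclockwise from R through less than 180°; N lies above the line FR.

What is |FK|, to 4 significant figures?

46.49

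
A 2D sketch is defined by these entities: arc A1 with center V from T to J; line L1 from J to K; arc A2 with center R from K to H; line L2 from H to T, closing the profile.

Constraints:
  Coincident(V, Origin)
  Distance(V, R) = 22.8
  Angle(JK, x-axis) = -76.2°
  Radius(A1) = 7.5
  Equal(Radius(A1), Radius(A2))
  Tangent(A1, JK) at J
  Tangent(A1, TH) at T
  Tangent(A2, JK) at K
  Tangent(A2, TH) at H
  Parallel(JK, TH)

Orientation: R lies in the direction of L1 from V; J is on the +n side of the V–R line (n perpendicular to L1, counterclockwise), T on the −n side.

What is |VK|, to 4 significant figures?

24.00

The slot axis is L1's direction at -76.2°, so u = (cos -76.2°, sin -76.2°) = (0.2385, -0.9711) and n = (−sin -76.2°, cos -76.2°) = (0.9711, 0.2385). V is at the origin and R lies 22.8 along u from V, so R = 22.8·u = (5.439, -22.14). Tangency of A1 to both parallel lines with radius 7.5 puts J and T at V ± 7.5·n: J = (7.284, 1.789), T = (-7.284, -1.789). Equal radii place K and H the same way about R: K = R + 7.5·n = (12.72, -20.35), H = R − 7.5·n = (-1.845, -23.93). Then |VK| = |K − V| = 24.00.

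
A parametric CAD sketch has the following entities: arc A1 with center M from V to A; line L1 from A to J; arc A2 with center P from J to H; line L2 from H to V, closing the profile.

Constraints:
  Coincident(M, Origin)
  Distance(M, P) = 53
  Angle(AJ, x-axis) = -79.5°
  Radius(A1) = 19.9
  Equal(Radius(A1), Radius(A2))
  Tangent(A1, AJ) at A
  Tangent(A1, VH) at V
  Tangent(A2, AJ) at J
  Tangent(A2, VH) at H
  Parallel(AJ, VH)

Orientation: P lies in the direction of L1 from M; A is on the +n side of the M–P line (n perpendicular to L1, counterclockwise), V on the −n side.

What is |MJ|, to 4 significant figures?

56.61

The slot axis is L1's direction at -79.5°, so u = (cos -79.5°, sin -79.5°) = (0.1822, -0.9833) and n = (−sin -79.5°, cos -79.5°) = (0.9833, 0.1822). M is at the origin and P lies 53.0 along u from M, so P = 53.0·u = (9.658, -52.11). Tangency of A1 to both parallel lines with radius 19.9 puts A and V at M ± 19.9·n: A = (19.57, 3.626), V = (-19.57, -3.626). Equal radii place J and H the same way about P: J = P + 19.9·n = (29.23, -48.49), H = P − 19.9·n = (-9.908, -55.74). Then |MJ| = |J − M| = 56.61.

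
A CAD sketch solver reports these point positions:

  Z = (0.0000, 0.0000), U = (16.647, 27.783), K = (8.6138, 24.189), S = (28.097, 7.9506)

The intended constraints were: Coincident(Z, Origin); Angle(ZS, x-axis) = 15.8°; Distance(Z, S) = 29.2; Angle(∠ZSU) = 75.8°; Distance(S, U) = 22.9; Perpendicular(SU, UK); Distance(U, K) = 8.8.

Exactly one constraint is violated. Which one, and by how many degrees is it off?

Perpendicular(SU, UK) — off by 5.90°.

Z = (0.00, 0.00) ✓; ZS at 15.80° ✓; |ZS| = 29.20 ✓; ∠ZSU = 75.80° ✓; |SU| = 22.90 ✓; ∠(SU, UK) = 84.10° ✗; |UK| = 8.801 ✓.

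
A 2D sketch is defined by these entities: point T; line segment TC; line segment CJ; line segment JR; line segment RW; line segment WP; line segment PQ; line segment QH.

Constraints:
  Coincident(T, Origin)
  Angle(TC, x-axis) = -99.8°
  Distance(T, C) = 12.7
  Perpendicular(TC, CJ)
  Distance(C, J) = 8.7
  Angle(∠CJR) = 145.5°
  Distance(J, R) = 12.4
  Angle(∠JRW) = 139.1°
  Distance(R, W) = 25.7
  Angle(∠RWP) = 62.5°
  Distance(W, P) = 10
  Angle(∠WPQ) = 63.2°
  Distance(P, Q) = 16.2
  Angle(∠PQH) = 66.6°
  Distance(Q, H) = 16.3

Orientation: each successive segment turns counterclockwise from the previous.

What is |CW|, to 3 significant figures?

40.8

T is at the origin; TC runs at -99.8° with length 12.7, so C = (-2.16, -12.5). The perpendicularity gives CJ at right angles to TC, so CJ runs at -9.80°; with |CJ| = 8.7, J = (6.41, -14.0). ∠CJR = 145.5° gives JR at 24.7° from the x-axis; with |JR| = 12.4, R = (17.7, -8.81). ∠JRW = 139.1° gives RW at 65.6° from the x-axis; with |RW| = 25.7, W = (28.3, 14.6). Then |CW| = |W − C| = 40.8.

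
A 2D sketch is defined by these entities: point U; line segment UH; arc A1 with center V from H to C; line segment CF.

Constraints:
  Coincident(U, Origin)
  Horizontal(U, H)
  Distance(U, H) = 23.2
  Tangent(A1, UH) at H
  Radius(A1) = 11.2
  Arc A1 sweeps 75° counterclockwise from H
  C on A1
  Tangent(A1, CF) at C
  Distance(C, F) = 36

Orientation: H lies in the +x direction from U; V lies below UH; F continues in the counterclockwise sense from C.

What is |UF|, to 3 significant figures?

43.2

U is at the origin; U and H share the same y with |UH| = 23.2 and H on the +x side, so H = (23.2, 0.00). Tangency of A1 to UH means the radius VH is perpendicular to UH, so V = H + (0, -11.2) = (23.2, -11.2). On A1, H sits at bearing 90° from V; a 75° counterclockwise sweep puts C at bearing 165°, so C = V + 11.2·(cos 165°, sin 165°) = (12.4, -8.30). Since A1 is tangent to CF there, VC ⟂ CF, so CF runs along (−sin 165°, cos 165°); with |CF| = 36.0, F = (3.06, -43.1). Then |UF| = |F − U| = 43.2.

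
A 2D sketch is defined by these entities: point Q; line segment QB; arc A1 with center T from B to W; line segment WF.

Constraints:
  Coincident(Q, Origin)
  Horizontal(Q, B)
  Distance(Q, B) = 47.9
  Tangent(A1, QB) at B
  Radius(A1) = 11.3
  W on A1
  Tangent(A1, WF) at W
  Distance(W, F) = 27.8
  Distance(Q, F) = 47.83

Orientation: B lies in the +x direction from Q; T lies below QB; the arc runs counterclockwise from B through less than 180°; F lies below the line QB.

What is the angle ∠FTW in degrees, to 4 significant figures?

67.88°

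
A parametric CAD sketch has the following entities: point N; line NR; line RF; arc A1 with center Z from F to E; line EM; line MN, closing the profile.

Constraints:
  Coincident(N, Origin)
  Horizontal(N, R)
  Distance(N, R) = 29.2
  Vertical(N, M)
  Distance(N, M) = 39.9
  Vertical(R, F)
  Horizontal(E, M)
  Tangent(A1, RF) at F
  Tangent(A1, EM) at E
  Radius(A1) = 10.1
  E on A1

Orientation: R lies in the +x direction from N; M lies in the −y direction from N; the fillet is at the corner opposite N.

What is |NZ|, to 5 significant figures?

35.396

N and M share the same x with |NM| = 39.9 and M on the −y side, so M = (0.0000, -39.900). The virtual corner opposite N is at (29.200, -39.900). Tangency of A1 to RF means the radius ZF is perpendicular to RF and tangency of A1 to EM means the radius ZE is perpendicular to EM, with radius 10.1, so the center Z sits 10.1 in from both sides at Z = (19.100, -29.800). Then |NZ| = |Z − N| = 35.396.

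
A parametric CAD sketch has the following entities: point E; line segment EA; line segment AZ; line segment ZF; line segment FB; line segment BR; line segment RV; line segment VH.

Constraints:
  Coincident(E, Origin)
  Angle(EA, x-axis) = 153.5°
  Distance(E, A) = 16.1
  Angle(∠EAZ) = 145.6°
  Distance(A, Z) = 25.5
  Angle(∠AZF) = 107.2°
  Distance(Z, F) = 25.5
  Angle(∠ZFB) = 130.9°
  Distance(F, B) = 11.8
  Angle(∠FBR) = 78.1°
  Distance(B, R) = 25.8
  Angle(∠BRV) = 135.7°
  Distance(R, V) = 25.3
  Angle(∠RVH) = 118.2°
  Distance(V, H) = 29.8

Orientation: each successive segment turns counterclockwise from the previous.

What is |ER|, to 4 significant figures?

22.72

∠ZFB = 130.9° gives FB at -50.20° from the x-axis; with |FB| = 11.8, B = (-36.23, -30.55). ∠FBR = 78.1° gives BR at 51.70° from the x-axis; with |BR| = 25.8, R = (-20.24, -10.30). Then |ER| = |R − E| = 22.72.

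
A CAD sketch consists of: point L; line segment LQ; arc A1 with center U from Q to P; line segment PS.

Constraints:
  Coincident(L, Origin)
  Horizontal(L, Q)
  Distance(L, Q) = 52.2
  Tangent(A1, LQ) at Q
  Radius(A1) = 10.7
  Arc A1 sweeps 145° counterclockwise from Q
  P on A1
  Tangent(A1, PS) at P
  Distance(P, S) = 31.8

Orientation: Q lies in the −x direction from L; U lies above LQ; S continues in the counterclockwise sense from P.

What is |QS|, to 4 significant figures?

42.64

L is at the origin; LQ is horizontal with |LQ| = 52.2 and Q on the −x side, so Q = (-52.20, 0.000). The tangent condition forces UQ to be normal to LQ, so U = Q + (0, 10.7) = (-52.20, 10.70). On A1, Q sits at bearing -90° from U; a 145° counterclockwise sweep puts P at bearing 55°, so P = U + 10.7·(cos 55°, sin 55°) = (-46.06, 19.46). Since A1 is tangent to PS there, UP ⟂ PS, so PS runs along (−sin 55°, cos 55°); with |PS| = 31.8, S = (-72.11, 37.70). Then |QS| = |S − Q| = 42.64.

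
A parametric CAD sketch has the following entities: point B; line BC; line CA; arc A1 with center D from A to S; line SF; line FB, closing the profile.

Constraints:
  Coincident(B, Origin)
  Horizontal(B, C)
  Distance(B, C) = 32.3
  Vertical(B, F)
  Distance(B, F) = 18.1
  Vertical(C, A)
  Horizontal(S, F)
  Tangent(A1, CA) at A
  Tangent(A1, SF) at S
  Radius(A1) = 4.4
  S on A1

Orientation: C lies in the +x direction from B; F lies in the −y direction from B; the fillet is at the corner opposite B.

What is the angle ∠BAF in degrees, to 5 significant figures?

30.741°

The virtual corner opposite B is at (32.300, -18.100). A1 meets CA tangentially, so DA is at right angles to CA and A1 meets SF tangentially, so DS is at right angles to SF, with radius 4.4, so the center D sits 4.4 in from both sides at D = (27.900, -13.700). That places the tangent points at A = (32.300, -13.700) on CA and S = (27.900, -18.100) on SF. Then cos ∠BAF = AB·AF / (|AB||AF|), giving 30.741°.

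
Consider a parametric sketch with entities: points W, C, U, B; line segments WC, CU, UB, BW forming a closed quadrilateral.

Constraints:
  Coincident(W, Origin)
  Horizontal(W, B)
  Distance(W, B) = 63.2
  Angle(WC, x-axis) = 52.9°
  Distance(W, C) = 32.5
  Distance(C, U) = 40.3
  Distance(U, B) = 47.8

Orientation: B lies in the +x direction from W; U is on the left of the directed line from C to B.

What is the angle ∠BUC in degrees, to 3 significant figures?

69.7°

Checks: |CU| = 40.30 ✓; |UB| = 47.80 ✓.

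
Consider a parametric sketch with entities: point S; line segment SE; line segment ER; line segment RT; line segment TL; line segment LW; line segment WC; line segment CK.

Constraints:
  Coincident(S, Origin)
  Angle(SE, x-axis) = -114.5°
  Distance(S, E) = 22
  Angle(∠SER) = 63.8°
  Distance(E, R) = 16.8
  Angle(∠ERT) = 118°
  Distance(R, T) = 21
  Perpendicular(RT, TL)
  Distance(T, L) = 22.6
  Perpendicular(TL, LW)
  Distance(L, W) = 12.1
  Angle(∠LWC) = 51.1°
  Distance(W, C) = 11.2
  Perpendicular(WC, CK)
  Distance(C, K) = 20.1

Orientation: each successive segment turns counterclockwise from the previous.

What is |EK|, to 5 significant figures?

41.153

∠LWC = 51.1° gives WC at 12.600° from the x-axis; with |WC| = 11.2, C = (2.2824, 0.91459). WC is perpendicular to CK, so CK runs at 102.60°; with |CK| = 20.1, K = (-2.1023, 20.531). Then |EK| = |K − E| = 41.153.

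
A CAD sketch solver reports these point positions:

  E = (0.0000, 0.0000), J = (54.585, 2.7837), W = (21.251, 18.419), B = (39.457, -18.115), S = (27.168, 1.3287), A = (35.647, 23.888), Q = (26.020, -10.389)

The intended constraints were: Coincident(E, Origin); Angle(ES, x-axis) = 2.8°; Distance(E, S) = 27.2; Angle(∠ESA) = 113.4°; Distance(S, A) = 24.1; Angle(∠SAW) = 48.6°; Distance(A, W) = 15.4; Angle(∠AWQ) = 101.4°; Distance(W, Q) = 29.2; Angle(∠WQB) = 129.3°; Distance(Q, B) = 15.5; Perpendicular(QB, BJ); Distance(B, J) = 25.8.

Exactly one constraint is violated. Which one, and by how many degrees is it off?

Perpendicular(QB, BJ) — off by 6.00°.

E = (0.00, 0.00) ✓; ES at 2.800° ✓; |ES| = 27.20 ✓; ∠ESA = 113.4° ✓; |SA| = 24.10 ✓; ∠SAW = 48.60° ✓; |AW| = 15.40 ✓; ∠AWQ = 101.4° ✓; |WQ| = 29.20 ✓; ∠WQB = 129.3° ✓; |QB| = 15.50 ✓; ∠(QB, BJ) = 84.00° ✗; |BJ| = 25.80 ✓.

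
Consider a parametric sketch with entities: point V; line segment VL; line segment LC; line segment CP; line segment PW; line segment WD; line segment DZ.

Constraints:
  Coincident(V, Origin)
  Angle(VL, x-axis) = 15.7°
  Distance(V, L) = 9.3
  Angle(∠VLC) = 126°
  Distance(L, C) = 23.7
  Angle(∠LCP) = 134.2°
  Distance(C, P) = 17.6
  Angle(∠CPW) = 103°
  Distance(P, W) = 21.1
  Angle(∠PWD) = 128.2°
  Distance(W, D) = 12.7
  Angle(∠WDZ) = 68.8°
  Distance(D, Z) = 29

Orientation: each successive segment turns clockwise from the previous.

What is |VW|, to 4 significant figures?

37.70

∠LCP = 134.2° gives CP at -84.10° from the x-axis; with |CP| = 17.6, P = (29.36, -29.68). ∠CPW = 103.0° gives PW at -161.1° from the x-axis; with |PW| = 21.1, W = (9.399, -36.51). Then |VW| = |W − V| = 37.70.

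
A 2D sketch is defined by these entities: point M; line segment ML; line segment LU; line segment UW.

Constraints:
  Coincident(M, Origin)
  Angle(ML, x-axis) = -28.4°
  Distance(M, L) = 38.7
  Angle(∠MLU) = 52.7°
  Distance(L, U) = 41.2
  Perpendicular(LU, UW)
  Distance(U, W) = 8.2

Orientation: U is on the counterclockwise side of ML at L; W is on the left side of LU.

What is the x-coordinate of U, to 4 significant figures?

27.67

M is at the origin; ML runs at -28.4° with length 38.7, so L = 38.7·(cos -28.4°, sin -28.4°) = (34.04, -18.41). ∠MLU = 52.7°, so LU runs at -28.4° + (180° − 52.7°) = 98.90° from the x-axis; with |LU| = 41.2, U = L + 41.2·(cos 98.90°, sin 98.90°) = (27.67, 22.30). So U.x = 27.67.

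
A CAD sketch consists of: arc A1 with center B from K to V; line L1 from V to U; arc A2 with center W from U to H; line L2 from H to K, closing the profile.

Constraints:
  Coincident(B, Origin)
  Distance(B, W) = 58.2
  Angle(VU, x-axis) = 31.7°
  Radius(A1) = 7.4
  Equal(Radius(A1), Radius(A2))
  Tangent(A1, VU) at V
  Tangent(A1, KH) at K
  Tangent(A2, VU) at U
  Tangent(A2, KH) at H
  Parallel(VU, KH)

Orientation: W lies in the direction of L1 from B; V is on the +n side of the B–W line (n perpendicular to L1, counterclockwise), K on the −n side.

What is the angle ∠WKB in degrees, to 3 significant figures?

82.8°

The slot axis is L1's direction at 31.7°, so u = (cos 31.7°, sin 31.7°) = (0.851, 0.525) and n = (−sin 31.7°, cos 31.7°) = (-0.525, 0.851). B is at the origin and W lies 58.2 along u from B, so W = 58.2·u = (49.5, 30.6). Tangency of A1 to both parallel lines with radius 7.4 puts V and K at B ± 7.4·n: V = (-3.89, 6.30), K = (3.89, -6.30). Then cos ∠WKB = KW·KB / (|KW||KB|), giving 82.8°.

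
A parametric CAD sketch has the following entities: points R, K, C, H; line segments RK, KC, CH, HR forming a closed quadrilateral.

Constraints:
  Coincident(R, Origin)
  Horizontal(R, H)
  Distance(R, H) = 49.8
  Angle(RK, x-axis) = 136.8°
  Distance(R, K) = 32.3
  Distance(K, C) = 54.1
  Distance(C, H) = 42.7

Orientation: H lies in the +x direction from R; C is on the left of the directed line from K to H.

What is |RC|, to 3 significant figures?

46.7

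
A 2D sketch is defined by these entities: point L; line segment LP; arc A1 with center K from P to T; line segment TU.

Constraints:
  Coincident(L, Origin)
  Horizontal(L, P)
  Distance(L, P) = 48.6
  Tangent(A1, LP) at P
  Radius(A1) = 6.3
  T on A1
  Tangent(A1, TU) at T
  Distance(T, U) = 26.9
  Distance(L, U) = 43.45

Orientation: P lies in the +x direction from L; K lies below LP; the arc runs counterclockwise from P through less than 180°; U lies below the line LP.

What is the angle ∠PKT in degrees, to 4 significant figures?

67.66°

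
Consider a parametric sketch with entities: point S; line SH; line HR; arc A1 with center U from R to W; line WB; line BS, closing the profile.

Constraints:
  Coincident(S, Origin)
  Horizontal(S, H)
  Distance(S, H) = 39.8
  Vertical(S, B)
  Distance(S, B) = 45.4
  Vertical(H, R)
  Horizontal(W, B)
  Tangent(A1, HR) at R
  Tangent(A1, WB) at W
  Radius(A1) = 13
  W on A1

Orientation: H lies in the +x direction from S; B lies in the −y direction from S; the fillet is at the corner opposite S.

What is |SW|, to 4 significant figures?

52.72

S is at the origin; S and H share the same y with |SH| = 39.8 and H on the +x side, so H = (39.80, 0.000). S and B share the same x with |SB| = 45.4 and B on the −y side, so B = (0.000, -45.40). The virtual corner opposite S is at (39.80, -45.40). The tangent condition forces UR to be normal to HR and the tangent condition forces UW to be normal to WB, with radius 13.0, so the center U sits 13.0 in from both sides at U = (26.80, -32.40). That places the tangent points at R = (39.80, -32.40) on HR and W = (26.80, -45.40) on WB. Then |SW| = |W − S| = 52.72.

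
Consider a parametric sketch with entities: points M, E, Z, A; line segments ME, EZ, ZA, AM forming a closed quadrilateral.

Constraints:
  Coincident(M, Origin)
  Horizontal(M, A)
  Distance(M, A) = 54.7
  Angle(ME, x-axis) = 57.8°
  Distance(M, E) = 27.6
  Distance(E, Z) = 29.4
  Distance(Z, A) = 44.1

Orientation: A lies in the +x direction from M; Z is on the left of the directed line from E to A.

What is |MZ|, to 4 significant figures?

56.04

Checks: |EZ| = 29.40 ✓; |ZA| = 44.10 ✓.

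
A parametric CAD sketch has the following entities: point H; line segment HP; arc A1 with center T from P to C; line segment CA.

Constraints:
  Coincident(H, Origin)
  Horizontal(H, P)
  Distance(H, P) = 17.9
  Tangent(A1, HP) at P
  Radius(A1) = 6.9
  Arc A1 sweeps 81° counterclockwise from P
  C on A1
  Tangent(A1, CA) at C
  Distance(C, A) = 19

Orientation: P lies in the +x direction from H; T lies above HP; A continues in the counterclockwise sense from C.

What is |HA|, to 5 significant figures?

37.028

On A1, P sits at bearing -90° from T; an 81° counterclockwise sweep puts C at bearing -9°, so C = T + 6.9·(cos -9°, sin -9°) = (24.715, 5.8206). Tangency of A1 to CA means the radius TC is perpendicular to CA, so CA runs along (−sin -9°, cos -9°); with |CA| = 19.0, A = (27.687, 24.587). Then |HA| = |A − H| = 37.028.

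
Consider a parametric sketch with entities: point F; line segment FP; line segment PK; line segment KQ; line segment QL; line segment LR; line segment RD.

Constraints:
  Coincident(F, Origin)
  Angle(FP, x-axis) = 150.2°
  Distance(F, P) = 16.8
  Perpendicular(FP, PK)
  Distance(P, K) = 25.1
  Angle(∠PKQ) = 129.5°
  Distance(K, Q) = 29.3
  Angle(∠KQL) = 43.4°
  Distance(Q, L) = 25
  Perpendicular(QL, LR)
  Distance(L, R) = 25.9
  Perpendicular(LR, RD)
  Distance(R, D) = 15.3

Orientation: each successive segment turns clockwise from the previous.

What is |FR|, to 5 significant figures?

31.905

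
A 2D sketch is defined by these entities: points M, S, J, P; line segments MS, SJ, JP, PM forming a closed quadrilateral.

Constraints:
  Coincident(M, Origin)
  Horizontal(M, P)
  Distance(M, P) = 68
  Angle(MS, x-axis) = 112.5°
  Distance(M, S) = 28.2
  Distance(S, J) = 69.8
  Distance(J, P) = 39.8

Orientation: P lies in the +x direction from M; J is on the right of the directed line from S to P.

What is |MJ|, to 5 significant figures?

44.533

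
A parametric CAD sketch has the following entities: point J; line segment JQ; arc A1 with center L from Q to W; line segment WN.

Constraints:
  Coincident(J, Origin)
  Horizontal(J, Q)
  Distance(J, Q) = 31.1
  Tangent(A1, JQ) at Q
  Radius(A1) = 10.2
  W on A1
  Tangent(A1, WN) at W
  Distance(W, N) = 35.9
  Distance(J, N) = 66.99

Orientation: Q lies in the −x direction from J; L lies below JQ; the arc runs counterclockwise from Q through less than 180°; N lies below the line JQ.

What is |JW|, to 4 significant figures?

41.06

J is at the origin; JQ is horizontal with |JQ| = 31.1 and Q on the −x side, so Q = (-31.10, 0.000). A1 meets JQ tangentially, so LQ is at right angles to JQ, so L = Q + (0, -10.2) = (-31.10, -10.20). Since LW ⟂ WN (tangency), |LN| = √(10.2² + 35.9²) = 37.32 regardless of where W sits on A1. So N lies on both circle(J, 66.99) and circle(L, 37.32); the below-JQ intersection is N = (-53.96, -39.70). W is the foot of the tangent from N: W = (-40.56, -6.395).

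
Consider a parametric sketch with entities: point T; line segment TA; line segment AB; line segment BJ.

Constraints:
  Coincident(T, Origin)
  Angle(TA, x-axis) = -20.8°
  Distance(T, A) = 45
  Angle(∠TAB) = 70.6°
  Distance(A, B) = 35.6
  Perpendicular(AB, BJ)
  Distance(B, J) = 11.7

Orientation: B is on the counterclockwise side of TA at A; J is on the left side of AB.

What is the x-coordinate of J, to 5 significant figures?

31.240

T is at the origin; TA runs at -20.8° with length 45.0, so A = 45.0·(cos -20.8°, sin -20.8°) = (42.067, -15.980). ∠TAB = 70.6°, so AB runs at -20.8° + (180° − 70.6°) = 88.600° from the x-axis; with |AB| = 35.6, B = A + 35.6·(cos 88.600°, sin 88.600°) = (42.937, 19.610). The perpendicularity gives BJ at right angles to AB; with |BJ| = 11.7 on the left of AB, J = B + 11.7·(-0.99970, 0.024432) = (31.240, 19.895). So J.x = 31.240.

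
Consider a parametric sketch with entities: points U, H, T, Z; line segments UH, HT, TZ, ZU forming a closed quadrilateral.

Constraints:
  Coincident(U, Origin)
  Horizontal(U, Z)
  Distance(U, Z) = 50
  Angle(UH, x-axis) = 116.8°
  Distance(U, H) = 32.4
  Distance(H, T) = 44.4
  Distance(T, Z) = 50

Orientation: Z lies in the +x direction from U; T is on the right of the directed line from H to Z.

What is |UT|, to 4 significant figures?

12.53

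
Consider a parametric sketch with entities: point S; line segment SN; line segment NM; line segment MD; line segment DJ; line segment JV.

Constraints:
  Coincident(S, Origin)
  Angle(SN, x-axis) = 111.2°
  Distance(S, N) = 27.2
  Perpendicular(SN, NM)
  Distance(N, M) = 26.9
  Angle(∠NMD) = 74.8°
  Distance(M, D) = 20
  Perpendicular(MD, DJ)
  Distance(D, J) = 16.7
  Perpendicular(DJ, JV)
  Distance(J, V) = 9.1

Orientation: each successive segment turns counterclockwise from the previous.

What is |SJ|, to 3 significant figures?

13.5

S is at the origin; SN runs at 111.2° with length 27.2, so N = (-9.84, 25.4). SN is perpendicular to NM, so NM runs at -159°; with |NM| = 26.9, M = (-34.9, 15.6). ∠NMD = 74.8° gives MD at -53.6° from the x-axis; with |MD| = 20.0, D = (-23.0, -0.466). MD is perpendicular to DJ, so DJ runs at 36.4°; with |DJ| = 16.7, J = (-9.61, 9.44). Then |SJ| = |J − S| = 13.5.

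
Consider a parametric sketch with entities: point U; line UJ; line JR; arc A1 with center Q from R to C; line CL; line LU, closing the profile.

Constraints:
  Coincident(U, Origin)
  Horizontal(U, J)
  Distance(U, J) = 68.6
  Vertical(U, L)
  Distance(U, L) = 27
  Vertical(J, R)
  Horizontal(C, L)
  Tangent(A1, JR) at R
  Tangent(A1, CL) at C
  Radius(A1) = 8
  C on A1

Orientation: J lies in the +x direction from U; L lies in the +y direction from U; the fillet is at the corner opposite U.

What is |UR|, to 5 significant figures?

71.183

U is at the origin; UJ is horizontal with |UJ| = 68.6 and J on the +x side, so J = (68.600, 0.0000). U and L share the same x with |UL| = 27.0 and L on the +y side, so L = (0.0000, 27.000). The virtual corner opposite U is at (68.600, 27.000). The tangent condition forces QR to be normal to JR and the tangent condition forces QC to be normal to CL, with radius 8.0, so the center Q sits 8.0 in from both sides at Q = (60.600, 19.000). That places the tangent points at R = (68.600, 19.000) on JR and C = (60.600, 27.000) on CL. Then |UR| = |R − U| = 71.183.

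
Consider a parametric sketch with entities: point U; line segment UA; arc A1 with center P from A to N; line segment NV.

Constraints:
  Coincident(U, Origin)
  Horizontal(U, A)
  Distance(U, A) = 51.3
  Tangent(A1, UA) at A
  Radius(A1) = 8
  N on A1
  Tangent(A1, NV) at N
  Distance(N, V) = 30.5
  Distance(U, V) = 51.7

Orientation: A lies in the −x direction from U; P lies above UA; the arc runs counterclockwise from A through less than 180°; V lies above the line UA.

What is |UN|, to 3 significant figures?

43.9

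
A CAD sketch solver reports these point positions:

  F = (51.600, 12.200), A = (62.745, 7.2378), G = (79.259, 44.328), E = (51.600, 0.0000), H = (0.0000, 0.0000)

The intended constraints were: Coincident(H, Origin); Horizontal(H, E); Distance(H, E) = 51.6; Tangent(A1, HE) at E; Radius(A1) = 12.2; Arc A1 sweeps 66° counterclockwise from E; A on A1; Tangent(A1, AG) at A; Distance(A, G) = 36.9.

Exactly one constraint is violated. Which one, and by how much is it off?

Distance(A, G) = 36.9 — off by 3.70.

H = (0.00, 0.00) ✓; H.y = 0.00, E.y = 0.00 ✓; |HE| = 51.60 ✓; ∠(FE, EH) = 90.00° ✓; |FE| = 12.20 ✓; bearing(F→A) − bearing(F→E) = 66.00° ✓; |FA| = 12.20 ✓; ∠(FA, AG) = 90.00° ✓; |AG| = 40.60 ✗.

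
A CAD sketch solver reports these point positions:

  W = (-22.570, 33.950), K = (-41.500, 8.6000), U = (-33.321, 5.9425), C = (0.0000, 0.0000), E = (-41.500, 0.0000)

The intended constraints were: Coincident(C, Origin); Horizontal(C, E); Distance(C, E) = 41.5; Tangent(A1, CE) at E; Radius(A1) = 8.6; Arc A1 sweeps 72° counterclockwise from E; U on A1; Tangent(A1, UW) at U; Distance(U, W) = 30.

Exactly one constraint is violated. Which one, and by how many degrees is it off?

Tangent(A1, UW) at U — off by 3.00°.

C = (0.00, 0.00) ✓; C.y = 0.00, E.y = 0.00 ✓; |CE| = 41.50 ✓; ∠(KE, EC) = 90.00° ✓; |KE| = 8.600 ✓; bearing(K→U) − bearing(K→E) = 72.00° ✓; |KU| = 8.600 ✓; ∠(KU, UW) = 93.00° ✗; |UW| = 30.00 ✓.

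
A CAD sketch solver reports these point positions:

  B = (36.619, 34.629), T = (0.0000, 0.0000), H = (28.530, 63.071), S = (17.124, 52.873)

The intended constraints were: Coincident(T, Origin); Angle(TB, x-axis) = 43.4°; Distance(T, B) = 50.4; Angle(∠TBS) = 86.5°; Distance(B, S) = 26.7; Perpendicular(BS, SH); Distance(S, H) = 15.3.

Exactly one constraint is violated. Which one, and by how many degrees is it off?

Perpendicular(BS, SH) — off by 5.10°.

T = (0.00, 0.00) ✓; TB at 43.40° ✓; |TB| = 50.40 ✓; ∠TBS = 86.50° ✓; |BS| = 26.70 ✓; ∠(BS, SH) = 95.10° ✗; |SH| = 15.30 ✓.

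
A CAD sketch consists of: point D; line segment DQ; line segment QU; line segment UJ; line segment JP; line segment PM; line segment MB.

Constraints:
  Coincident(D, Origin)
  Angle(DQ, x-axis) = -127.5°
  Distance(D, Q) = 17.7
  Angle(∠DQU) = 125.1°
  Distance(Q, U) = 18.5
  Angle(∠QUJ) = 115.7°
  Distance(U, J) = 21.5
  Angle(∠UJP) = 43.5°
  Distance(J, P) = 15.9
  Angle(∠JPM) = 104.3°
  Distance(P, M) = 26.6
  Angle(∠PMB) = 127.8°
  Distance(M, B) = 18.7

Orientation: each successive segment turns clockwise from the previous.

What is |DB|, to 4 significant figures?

56.00

∠JPM = 104.3° gives PM at -98.90° from the x-axis; with |PM| = 26.6, M = (-27.26, -26.06). ∠PMB = 127.8° gives MB at -151.1° from the x-axis; with |MB| = 18.7, B = (-43.64, -35.10). Then |DB| = |B − D| = 56.00.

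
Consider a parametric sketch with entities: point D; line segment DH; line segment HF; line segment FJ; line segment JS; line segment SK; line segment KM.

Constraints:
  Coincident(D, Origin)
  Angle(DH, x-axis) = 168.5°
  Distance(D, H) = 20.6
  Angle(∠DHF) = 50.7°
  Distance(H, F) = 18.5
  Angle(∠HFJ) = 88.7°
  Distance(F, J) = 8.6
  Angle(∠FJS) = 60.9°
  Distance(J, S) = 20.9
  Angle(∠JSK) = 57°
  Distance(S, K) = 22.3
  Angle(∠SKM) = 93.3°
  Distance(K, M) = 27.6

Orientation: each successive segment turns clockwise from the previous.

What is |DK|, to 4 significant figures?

28.81

D is at the origin; DH runs at 168.5° with length 20.6, so H = (-20.19, 4.107). ∠DHF = 50.7° gives HF at 39.20° from the x-axis; with |HF| = 18.5, F = (-5.850, 15.80). ∠HFJ = 88.7° gives FJ at -52.10° from the x-axis; with |FJ| = 8.6, J = (-0.5671, 9.013). ∠FJS = 60.9° gives JS at -171.2° from the x-axis; with |JS| = 20.9, S = (-21.22, 5.816). ∠JSK = 57.0° gives SK at 65.80° from the x-axis; with |SK| = 22.3, K = (-12.08, 26.16). Then |DK| = |K − D| = 28.81.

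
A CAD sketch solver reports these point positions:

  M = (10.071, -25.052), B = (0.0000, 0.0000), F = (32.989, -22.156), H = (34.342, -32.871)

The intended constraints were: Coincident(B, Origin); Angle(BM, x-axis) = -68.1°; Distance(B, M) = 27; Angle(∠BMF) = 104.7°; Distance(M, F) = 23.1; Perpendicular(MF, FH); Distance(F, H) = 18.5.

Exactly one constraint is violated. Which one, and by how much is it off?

Distance(F, H) = 18.5 — off by 7.70.

B = (0.00, 0.00) ✓; BM at -68.10° ✓; |BM| = 27.00 ✓; ∠BMF = 104.7° ✓; |MF| = 23.10 ✓; ∠(MF, FH) = 90.01° ✓; |FH| = 10.80 ✗.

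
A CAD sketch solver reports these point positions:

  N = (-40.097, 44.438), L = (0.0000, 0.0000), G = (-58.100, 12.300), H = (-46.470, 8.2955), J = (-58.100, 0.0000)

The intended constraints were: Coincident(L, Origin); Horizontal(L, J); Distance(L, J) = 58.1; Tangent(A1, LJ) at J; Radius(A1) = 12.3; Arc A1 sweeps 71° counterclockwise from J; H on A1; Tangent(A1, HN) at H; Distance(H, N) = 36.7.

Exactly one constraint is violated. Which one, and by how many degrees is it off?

Tangent(A1, HN) at H — off by 9.00°.

L = (0.00, 0.00) ✓; L.y = 0.00, J.y = 0.00 ✓; |LJ| = 58.10 ✓; ∠(GJ, JL) = 90.00° ✓; |GJ| = 12.30 ✓; bearing(G→H) − bearing(G→J) = 71.00° ✓; |GH| = 12.30 ✓; ∠(GH, HN) = 81.00° ✗; |HN| = 36.70 ✓.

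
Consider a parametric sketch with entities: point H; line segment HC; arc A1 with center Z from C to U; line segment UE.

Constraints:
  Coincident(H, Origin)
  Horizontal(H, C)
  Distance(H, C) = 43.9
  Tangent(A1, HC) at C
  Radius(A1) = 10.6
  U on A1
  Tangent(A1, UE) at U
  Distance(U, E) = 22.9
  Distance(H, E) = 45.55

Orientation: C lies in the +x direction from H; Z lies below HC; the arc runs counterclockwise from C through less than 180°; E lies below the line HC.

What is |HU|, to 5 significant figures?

34.752

Checks: |ZU| = 10.60 ✓; ∠(ZU, UE) = 90.00° ✓; |UE| = 22.90 ✓; |HE| = 45.55 ✓.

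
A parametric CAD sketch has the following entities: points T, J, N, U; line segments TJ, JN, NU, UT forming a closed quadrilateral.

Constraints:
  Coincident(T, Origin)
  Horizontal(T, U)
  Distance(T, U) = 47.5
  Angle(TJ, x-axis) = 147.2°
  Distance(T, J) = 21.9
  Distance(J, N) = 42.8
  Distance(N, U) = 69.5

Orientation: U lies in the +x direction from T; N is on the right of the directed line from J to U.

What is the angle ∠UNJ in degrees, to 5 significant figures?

68.531°

Checks: |JN| = 42.80 ✓; |NU| = 69.50 ✓.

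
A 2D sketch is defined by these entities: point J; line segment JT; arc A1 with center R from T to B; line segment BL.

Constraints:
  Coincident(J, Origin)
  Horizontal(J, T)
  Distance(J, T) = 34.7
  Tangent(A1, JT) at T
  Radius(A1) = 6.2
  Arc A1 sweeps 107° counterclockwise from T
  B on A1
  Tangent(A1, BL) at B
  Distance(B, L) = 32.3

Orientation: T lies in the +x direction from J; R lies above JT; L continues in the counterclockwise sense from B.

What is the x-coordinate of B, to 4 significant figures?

40.63

J is at the origin; JT is horizontal with |JT| = 34.7 and T on the +x side, so T = (34.70, 0.000). Tangency of A1 to JT means the radius RT is perpendicular to JT, so R = T + (0, 6.2) = (34.70, 6.200). On A1, T sits at bearing -90° from R; a 107° counterclockwise sweep puts B at bearing 17°, so B = R + 6.2·(cos 17°, sin 17°) = (40.63, 8.013). So B.x = 40.63.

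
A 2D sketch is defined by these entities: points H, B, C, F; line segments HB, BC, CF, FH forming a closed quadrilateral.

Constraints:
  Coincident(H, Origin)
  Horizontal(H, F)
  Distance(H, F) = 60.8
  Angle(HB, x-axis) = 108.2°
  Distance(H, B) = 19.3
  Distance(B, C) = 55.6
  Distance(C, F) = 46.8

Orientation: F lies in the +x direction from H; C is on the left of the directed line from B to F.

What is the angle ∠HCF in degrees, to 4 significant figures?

66.66°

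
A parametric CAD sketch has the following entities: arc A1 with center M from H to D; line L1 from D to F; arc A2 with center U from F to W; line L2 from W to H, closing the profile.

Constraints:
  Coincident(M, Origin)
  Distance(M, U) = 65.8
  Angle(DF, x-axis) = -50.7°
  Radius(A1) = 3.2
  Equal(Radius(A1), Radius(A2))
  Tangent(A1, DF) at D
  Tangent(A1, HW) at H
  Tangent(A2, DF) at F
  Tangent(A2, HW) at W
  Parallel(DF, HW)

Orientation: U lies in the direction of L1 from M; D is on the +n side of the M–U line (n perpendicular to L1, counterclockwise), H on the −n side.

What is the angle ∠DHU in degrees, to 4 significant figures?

87.22°

The slot axis is L1's direction at -50.7°, so u = (cos -50.7°, sin -50.7°) = (0.6334, -0.7738) and n = (−sin -50.7°, cos -50.7°) = (0.7738, 0.6334). M is at the origin and U lies 65.8 along u from M, so U = 65.8·u = (41.68, -50.92). Tangency of A1 to both parallel lines with radius 3.2 puts D and H at M ± 3.2·n: D = (2.476, 2.027), H = (-2.476, -2.027). Then cos ∠DHU = HD·HU / (|HD||HU|), giving 87.22°.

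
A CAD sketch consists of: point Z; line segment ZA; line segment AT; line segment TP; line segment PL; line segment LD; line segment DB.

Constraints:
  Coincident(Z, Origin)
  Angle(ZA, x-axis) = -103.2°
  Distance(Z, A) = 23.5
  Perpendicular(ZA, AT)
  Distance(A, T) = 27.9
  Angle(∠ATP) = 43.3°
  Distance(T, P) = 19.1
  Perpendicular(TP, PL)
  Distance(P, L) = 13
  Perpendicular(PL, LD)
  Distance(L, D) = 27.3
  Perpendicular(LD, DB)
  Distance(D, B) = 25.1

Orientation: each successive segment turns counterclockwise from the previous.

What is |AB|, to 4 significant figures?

42.29

Z is at the origin; ZA runs at -103.2° with length 23.5, so A = (-5.366, -22.88). ZA ⟂ AT, so AT runs at -13.20°; with |AT| = 27.9, T = (21.80, -29.25). ∠ATP = 43.3° gives TP at 123.5° from the x-axis; with |TP| = 19.1, P = (11.25, -13.32). The perpendicularity gives PL at right angles to TP, so PL runs at -146.5°; with |PL| = 13.0, L = (0.4141, -20.50). PL is perpendicular to LD, so LD runs at -56.50°; with |LD| = 27.3, D = (15.48, -43.26). The perpendicularity gives DB at right angles to LD, so DB runs at 33.50°; with |DB| = 25.1, B = (36.41, -29.41). Then |AB| = |B − A| = 42.29.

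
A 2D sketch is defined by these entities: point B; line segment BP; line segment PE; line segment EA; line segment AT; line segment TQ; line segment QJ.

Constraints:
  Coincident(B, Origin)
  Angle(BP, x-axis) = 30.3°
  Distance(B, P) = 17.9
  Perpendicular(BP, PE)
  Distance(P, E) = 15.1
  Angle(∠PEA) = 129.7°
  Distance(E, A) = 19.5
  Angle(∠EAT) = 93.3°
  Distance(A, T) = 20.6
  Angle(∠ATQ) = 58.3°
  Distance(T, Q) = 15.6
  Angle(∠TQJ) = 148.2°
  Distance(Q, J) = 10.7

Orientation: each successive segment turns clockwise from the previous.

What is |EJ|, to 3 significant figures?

4.20

B is at the origin; BP runs at 30.3° with length 17.9, so P = (15.5, 9.03). BP is perpendicular to PE, so PE runs at -59.7°; with |PE| = 15.1, E = (23.1, -4.01). ∠PEA = 129.7° gives EA at -110° from the x-axis; with |EA| = 19.5, A = (16.4, -22.3). ∠EAT = 93.3° gives AT at 163° from the x-axis; with |AT| = 20.6, T = (-3.33, -16.4). ∠ATQ = 58.3° gives TQ at 41.6° from the x-axis; with |TQ| = 15.6, Q = (8.34, -6.05). ∠TQJ = 148.2° gives QJ at 9.80° from the x-axis; with |QJ| = 10.7, J = (18.9, -4.23). Then |EJ| = |J − E| = 4.20.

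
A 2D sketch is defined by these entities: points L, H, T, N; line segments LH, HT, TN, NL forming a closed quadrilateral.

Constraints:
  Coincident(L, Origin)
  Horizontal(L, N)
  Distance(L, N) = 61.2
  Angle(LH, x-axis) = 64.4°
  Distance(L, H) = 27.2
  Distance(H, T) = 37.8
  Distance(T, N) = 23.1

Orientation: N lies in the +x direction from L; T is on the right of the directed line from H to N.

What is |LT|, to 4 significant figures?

38.31

L is at the origin; LN is horizontal with |LN| = 61.2 and N in +x, so N = (61.2, 0). LH runs at 64.4° with |LH| = 27.2, so H = (11.75, 24.53). T is determined by |HT| = 37.8 and |TN| = 23.1 together: it lies at the intersection of circle(H, 37.8) and circle(N, 23.1). With |HN| = 55.20, the foot of the radical line on HN is 35.71 from H and the perpendicular offset is √(37.8² − 35.71²) = 12.40. Taking the right-of-HN solution: T = (38.23, -2.448).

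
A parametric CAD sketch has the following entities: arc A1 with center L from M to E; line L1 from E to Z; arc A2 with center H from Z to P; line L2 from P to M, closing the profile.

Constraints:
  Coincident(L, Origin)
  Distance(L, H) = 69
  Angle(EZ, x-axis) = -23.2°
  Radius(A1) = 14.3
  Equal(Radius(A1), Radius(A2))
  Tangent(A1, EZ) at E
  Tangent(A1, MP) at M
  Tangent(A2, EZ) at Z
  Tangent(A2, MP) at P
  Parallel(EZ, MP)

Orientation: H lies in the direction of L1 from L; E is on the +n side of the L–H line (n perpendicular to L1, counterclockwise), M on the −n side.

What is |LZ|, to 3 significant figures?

70.5

The slot axis is L1's direction at -23.2°, so u = (cos -23.2°, sin -23.2°) = (0.919, -0.394) and n = (−sin -23.2°, cos -23.2°) = (0.394, 0.919). L is at the origin and H lies 69.0 along u from L, so H = 69.0·u = (63.4, -27.2). Tangency of A1 to both parallel lines with radius 14.3 puts E and M at L ± 14.3·n: E = (5.63, 13.1), M = (-5.63, -13.1). Equal radii place Z and P the same way about H: Z = H + 14.3·n = (69.1, -14.0), P = H − 14.3·n = (57.8, -40.3). Then |LZ| = |Z − L| = 70.5.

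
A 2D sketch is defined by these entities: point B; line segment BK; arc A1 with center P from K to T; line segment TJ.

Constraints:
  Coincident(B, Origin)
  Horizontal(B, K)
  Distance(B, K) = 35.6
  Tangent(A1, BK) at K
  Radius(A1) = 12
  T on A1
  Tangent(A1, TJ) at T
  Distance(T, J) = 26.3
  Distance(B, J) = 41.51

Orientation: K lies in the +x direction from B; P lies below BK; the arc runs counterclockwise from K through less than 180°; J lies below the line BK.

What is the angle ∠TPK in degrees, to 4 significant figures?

81.94°

B is at the origin; BK is horizontal with |BK| = 35.6 and K on the +x side, so K = (35.60, 0.000). The tangent condition forces PK to be normal to BK, so P = K + (0, -12) = (35.60, -12.00). Since PT ⟂ TJ (tangency), |PJ| = √(12.0² + 26.3²) = 28.91 regardless of where T sits on A1. So J lies on both circle(B, 41.51) and circle(P, 28.91); the below-BK intersection is J = (20.03, -36.36). T is the foot of the tangent from J: T = (23.72, -10.32).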